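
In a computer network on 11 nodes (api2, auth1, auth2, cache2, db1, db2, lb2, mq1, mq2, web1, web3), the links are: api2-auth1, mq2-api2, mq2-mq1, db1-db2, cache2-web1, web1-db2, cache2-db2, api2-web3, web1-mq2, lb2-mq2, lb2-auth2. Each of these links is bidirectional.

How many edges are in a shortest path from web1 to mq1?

Distance 0: web1.
Distance 1: cache2, db2, mq2.
Distance 2: api2, db1, lb2, mq1 — contains mq1.

2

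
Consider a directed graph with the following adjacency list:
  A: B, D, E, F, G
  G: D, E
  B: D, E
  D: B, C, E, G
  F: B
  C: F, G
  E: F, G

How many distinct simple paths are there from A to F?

A→B→D→C→F
A→B→D→C→G→E→F
A→B→D→E→F
A→B→D→G→E→F
A→B→E→F
A→B→E→G→D→C→F
A→D→B→E→F
A→D→C→F
... and 10 more.

18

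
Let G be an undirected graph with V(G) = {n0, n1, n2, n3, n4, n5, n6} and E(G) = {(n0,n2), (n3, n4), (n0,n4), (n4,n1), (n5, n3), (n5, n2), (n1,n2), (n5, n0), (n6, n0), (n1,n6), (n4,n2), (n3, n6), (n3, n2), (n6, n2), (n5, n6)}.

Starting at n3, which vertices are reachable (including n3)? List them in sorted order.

n0, n1, n2, n3, n4, n5, n6

Start at n3.
Its neighbours: n2, n4, n5, n6.
Then their neighbours: n0, n1.
Every vertex is now reached.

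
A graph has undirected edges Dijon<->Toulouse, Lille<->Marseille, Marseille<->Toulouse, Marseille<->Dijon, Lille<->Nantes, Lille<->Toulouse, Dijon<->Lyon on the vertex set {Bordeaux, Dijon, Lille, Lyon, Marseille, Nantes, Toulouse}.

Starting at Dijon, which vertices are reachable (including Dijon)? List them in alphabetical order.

Dijon, Lille, Lyon, Marseille, Nantes, Toulouse

Start at Dijon.
Its neighbours: Lyon, Marseille, Toulouse.
Then their neighbours: Lille.
Then next layer: Nantes.
Nothing further is reachable.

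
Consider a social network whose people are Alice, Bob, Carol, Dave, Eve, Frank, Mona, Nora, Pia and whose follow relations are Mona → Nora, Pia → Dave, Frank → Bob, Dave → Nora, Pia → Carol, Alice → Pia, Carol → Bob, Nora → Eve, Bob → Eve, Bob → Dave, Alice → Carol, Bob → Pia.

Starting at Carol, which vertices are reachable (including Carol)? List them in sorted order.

Start at Carol.
Its neighbours: Bob.
Then their neighbours: Dave, Eve, Pia.
Then next layer: Nora.
Nothing further is reachable.

Bob, Carol, Dave, Eve, Nora, Pia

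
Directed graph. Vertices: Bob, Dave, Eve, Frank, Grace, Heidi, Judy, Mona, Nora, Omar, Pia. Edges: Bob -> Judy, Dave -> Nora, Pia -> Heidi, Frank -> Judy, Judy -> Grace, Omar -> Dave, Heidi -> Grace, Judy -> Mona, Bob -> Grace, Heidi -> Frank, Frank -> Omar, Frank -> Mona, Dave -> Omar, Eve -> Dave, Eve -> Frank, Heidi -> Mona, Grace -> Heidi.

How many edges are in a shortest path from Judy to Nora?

Distance 0: Judy.
Distance 1: Grace, Mona.
Distance 2: Heidi.
Distance 3: Frank.
Distance 4: Omar.
Distance 5: Dave.
Distance 6: Nora — contains Nora.

6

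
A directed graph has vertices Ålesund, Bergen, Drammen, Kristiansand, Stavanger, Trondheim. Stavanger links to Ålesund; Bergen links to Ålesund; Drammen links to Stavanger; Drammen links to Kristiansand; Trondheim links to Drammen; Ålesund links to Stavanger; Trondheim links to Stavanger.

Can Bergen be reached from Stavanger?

No

Explore from Stavanger.
Distance 1: reach Ålesund.
The search from Stavanger is exhausted; no directed path reaches Bergen.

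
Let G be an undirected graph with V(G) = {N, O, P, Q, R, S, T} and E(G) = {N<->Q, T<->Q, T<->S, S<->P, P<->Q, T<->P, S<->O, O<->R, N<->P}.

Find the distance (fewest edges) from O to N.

Distance 0: O.
Distance 1: R, S.
Distance 2: P, T.
Distance 3: N, Q — contains N.

3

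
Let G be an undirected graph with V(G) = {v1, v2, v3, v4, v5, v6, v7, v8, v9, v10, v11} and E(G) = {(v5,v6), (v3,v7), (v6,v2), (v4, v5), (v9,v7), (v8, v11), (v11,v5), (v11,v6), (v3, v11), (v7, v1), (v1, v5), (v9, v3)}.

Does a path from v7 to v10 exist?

No

Explore from v7.
Distance 1: reach v1, v3, v9.
Distance 2: reach v5, v11.
Distance 3: reach v4, v6, v8.
Distance 4: reach v2.
The search is exhausted without reaching v10; it lies in a different component.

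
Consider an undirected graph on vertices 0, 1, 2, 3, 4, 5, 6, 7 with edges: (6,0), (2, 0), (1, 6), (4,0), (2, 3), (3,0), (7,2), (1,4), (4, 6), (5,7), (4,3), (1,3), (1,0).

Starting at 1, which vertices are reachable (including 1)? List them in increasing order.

Start at 1.
Its neighbours: 0, 3, 4, 6.
Then their neighbours: 2.
Then next layer: 7.
Then next layer: 5.
Every vertex is now reached.

0, 1, 2, 3, 4, 5, 6, 7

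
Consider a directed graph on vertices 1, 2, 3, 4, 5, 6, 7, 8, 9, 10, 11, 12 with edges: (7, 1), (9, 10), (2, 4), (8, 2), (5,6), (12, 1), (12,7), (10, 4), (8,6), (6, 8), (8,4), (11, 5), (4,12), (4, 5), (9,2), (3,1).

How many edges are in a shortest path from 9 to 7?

Distance 0: 9.
Distance 1: 2, 10.
Distance 2: 4.
Distance 3: 5, 12.
Distance 4: 1, 6, 7 — contains 7.

4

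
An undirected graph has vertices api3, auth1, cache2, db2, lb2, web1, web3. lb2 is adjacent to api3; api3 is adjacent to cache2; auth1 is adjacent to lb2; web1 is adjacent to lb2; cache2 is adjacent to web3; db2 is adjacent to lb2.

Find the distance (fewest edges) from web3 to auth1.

Distance 0: web3.
Distance 1: cache2.
Distance 2: api3.
Distance 3: lb2.
Distance 4: auth1, db2, web1 — contains auth1.

4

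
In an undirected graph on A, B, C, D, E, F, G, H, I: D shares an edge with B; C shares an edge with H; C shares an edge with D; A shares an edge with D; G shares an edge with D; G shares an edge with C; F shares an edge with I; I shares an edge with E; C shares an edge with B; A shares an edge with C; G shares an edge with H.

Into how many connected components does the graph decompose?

From A: component {A, B, C, D, G, H}.
From E: component {E, F, I}.
That's 2 components.

2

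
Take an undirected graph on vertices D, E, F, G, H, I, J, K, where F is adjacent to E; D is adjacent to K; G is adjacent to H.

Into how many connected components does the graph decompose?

5

From D: component {D, K}.
From E: component {E, F}.
From G: component {G, H}.
From I: component {I}.
From J: component {J}.
That's 5 components.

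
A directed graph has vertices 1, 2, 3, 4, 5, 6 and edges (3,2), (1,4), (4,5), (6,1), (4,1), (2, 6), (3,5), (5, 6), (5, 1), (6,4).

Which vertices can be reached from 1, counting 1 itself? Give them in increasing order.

1, 4, 5, 6

Start at 1.
Its neighbours: 4.
Then their neighbours: 5.
Then next layer: 6.
Nothing further is reachable.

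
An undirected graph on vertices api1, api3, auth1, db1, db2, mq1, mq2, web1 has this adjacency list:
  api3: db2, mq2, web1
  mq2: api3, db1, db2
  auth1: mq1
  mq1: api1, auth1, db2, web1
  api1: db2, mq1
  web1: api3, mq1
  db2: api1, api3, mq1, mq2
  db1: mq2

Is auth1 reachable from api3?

Yes

Explore from api3.
Distance 1: reach db2, mq2, web1.
Distance 2: reach api1, db1, mq1.
Distance 3: reach auth1.
Found auth1.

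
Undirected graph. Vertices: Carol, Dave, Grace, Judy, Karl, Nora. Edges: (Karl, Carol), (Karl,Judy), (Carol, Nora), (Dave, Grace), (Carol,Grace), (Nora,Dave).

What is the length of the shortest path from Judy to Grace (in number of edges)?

3

Distance 0: Judy.
Distance 1: Karl.
Distance 2: Carol.
Distance 3: Grace, Nora — contains Grace.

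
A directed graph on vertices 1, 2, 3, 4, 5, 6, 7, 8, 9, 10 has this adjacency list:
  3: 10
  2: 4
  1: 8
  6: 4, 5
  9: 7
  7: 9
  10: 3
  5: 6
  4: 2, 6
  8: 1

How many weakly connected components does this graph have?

From 1: component {1, 8}.
From 2: component {2, 4, 5, 6}.
From 3: component {3, 10}.
From 7: component {7, 9}.
That's 4 components.

4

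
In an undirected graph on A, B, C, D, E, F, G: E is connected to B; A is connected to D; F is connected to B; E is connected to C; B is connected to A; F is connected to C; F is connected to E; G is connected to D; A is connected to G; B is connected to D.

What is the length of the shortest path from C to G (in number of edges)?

4

Distance 0: C.
Distance 1: E, F.
Distance 2: B.
Distance 3: A, D.
Distance 4: G — contains G.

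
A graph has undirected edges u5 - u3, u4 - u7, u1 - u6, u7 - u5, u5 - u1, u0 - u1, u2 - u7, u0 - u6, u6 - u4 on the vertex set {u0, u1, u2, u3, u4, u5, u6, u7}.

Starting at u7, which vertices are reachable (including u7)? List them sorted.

u0, u1, u2, u3, u4, u5, u6, u7

Start at u7.
Its neighbours: u2, u4, u5.
Then their neighbours: u1, u3, u6.
Then next layer: u0.
Every vertex is now reached.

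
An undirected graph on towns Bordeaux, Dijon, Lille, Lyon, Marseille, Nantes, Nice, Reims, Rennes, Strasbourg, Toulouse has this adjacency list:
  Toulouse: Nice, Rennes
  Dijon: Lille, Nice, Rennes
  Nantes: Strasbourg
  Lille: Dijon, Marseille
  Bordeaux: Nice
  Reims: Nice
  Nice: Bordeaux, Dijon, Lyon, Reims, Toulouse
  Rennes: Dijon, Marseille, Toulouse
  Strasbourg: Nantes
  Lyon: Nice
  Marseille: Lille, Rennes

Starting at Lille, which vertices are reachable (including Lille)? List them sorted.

Start at Lille.
Its neighbours: Dijon, Marseille.
Then their neighbours: Nice, Rennes.
Then next layer: Bordeaux, Lyon, Reims, Toulouse.
Nothing further is reachable.

Bordeaux, Dijon, Lille, Lyon, Marseille, Nice, Reims, Rennes, Toulouse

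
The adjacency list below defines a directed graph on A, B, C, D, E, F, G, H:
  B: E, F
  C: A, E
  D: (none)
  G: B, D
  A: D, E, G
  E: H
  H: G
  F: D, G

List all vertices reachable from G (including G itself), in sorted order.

Start at G.
Its neighbours: B, D.
Then their neighbours: E, F.
Then next layer: H.
Nothing further is reachable.

B, D, E, F, G, H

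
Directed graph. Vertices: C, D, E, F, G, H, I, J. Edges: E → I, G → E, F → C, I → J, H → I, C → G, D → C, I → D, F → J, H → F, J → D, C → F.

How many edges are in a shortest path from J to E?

4

Distance 0: J.
Distance 1: D.
Distance 2: C.
Distance 3: F, G.
Distance 4: E — contains E.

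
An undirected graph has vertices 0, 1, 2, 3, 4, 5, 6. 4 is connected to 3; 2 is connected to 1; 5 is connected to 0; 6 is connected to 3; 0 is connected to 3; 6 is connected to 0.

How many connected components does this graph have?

From 0: component {0, 3, 4, 5, 6}.
From 1: component {1, 2}.
That's 2 components.

2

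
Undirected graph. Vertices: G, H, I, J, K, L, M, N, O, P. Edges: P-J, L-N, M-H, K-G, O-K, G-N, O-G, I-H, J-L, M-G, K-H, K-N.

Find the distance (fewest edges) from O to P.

5

Distance 0: O.
Distance 1: G, K.
Distance 2: H, M, N.
Distance 3: I, L.
Distance 4: J.
Distance 5: P — contains P.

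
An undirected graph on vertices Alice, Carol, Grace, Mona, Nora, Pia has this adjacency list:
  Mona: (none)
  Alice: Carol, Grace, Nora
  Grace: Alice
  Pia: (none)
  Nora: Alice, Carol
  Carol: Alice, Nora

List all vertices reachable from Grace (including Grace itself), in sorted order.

Start at Grace.
Its neighbours: Alice.
Then their neighbours: Carol, Nora.
Nothing further is reachable.

Alice, Carol, Grace, Nora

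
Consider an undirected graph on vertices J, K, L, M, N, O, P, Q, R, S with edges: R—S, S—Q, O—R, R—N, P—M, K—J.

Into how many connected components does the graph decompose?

From J: component {J, K}.
From L: component {L}.
From M: component {M, P}.
From N: component {N, O, Q, R, S}.
That's 4 components.

4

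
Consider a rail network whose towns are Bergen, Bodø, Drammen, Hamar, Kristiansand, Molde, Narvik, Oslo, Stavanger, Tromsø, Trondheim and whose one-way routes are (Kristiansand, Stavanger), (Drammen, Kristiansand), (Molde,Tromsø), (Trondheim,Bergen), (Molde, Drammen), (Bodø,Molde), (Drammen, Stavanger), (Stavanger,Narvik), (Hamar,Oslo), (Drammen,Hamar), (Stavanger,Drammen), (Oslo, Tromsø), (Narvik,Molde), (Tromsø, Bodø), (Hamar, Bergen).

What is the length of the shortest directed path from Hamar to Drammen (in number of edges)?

5

Distance 0: Hamar.
Distance 1: Bergen, Oslo.
Distance 2: Tromsø.
Distance 3: Bodø.
Distance 4: Molde.
Distance 5: Drammen — contains Drammen.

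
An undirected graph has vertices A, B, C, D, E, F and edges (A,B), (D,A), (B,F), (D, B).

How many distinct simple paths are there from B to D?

B–A–D
B–D

2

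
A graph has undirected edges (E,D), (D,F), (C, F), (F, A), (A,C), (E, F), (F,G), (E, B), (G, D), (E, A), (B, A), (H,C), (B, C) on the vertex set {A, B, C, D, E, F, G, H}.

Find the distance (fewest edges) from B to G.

Distance 0: B.
Distance 1: A, C, E.
Distance 2: D, F, H.
Distance 3: G — contains G.

3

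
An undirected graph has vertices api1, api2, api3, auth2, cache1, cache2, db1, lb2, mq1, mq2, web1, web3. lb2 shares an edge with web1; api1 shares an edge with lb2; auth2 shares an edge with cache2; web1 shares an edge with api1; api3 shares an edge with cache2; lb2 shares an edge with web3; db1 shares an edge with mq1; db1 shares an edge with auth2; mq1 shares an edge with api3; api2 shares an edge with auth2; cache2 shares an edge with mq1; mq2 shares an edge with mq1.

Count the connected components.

From api1: component {api1, lb2, web1, web3}.
From api2: component {api2, api3, auth2, cache2, db1, mq1, mq2}.
From cache1: component {cache1}.
That's 3 components.

3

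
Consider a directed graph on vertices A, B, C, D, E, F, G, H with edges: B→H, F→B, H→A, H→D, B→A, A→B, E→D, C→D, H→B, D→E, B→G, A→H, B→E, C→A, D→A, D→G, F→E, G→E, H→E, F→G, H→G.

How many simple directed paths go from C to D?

11

C→A→B→E→D
C→A→B→G→E→D
C→A→B→H→D
C→A→B→H→E→D
C→A→B→H→G→E→D
C→A→H→B→E→D
C→A→H→B→G→E→D
C→A→H→D
C→A→H→E→D
C→A→H→G→E→D
C→D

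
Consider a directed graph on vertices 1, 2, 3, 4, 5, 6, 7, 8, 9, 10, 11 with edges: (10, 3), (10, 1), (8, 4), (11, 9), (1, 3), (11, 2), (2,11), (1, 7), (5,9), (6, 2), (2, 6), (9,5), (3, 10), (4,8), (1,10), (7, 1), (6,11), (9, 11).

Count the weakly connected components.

From 1: component {1, 3, 7, 10}.
From 2: component {2, 5, 6, 9, 11}.
From 4: component {4, 8}.
That's 3 components.

3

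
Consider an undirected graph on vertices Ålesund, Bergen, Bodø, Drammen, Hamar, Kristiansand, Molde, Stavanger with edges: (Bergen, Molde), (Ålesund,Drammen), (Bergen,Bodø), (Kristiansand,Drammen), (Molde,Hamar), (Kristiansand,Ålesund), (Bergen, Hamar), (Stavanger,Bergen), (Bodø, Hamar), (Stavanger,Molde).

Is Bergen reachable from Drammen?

Explore from Drammen.
Distance 1: reach Ålesund, Kristiansand.
The search is exhausted without reaching Bergen; it lies in a different component.

No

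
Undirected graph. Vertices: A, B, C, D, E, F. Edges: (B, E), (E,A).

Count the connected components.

4

From A: component {A, B, E}.
From C: component {C}.
From D: component {D}.
From F: component {F}.
That's 4 components.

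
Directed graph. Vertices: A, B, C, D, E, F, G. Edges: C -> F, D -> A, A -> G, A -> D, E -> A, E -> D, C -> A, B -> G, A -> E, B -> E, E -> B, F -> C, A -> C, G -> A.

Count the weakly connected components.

From A: component {A, B, C, D, E, F, G}.
That's 1 component.

1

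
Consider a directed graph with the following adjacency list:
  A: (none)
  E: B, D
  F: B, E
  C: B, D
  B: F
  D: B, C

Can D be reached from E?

Yes

Explore from E.
Distance 1: reach B, D.
Found D.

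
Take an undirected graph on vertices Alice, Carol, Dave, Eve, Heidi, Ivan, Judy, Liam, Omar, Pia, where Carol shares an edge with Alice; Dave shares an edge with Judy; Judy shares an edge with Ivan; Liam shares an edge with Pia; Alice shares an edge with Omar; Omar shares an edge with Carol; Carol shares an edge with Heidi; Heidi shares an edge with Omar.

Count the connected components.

4

From Alice: component {Alice, Carol, Heidi, Omar}.
From Dave: component {Dave, Ivan, Judy}.
From Eve: component {Eve}.
From Liam: component {Liam, Pia}.
That's 4 components.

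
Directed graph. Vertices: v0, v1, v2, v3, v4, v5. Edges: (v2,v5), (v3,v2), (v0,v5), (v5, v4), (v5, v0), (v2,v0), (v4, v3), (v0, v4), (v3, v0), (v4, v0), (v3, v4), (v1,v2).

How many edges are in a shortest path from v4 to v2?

2

Distance 0: v4.
Distance 1: v0, v3.
Distance 2: v2, v5 — contains v2.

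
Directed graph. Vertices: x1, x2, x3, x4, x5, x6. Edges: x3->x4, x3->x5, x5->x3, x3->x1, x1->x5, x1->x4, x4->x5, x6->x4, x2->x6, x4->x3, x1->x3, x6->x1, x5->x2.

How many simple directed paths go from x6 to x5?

x6→x1→x3→x4→x5
x6→x1→x3→x5
x6→x1→x4→x3→x5
x6→x1→x4→x5
x6→x1→x5
x6→x4→x3→x1→x5
x6→x4→x3→x5
x6→x4→x5

8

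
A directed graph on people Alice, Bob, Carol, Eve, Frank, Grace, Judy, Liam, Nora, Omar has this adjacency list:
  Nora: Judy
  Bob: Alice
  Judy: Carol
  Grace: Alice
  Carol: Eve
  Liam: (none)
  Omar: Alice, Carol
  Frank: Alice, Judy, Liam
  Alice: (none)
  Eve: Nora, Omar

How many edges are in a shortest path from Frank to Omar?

Distance 0: Frank.
Distance 1: Alice, Judy, Liam.
Distance 2: Carol.
Distance 3: Eve.
Distance 4: Nora, Omar — contains Omar.

4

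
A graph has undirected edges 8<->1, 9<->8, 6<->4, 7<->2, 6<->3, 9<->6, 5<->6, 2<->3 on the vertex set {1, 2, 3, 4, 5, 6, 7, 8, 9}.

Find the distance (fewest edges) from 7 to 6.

Distance 0: 7.
Distance 1: 2.
Distance 2: 3.
Distance 3: 6 — contains 6.

3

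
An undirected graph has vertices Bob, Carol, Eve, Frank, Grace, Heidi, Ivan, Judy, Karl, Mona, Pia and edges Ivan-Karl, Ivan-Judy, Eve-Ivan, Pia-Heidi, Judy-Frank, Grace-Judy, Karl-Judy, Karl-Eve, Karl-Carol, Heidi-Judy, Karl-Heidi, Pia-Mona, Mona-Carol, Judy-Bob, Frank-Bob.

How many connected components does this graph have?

1

From Bob: component {Bob, Carol, Eve, Frank, Grace, Heidi, Ivan, Judy, Karl, Mona, Pia}.
That's 1 component.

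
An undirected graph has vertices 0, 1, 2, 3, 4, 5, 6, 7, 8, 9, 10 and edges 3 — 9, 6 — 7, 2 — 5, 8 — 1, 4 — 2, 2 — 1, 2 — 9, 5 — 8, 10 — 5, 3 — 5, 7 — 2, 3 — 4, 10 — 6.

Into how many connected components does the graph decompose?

From 0: component {0}.
From 1: component {1, 2, 3, 4, 5, 6, 7, 8, 9, 10}.
That's 2 components.

2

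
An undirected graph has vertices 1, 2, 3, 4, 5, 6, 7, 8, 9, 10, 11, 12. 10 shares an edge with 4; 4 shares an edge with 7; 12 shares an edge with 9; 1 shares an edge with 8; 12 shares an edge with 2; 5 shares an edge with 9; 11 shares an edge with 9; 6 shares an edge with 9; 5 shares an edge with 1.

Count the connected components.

From 1: component {1, 2, 5, 6, 8, 9, 11, 12}.
From 3: component {3}.
From 4: component {4, 7, 10}.
That's 3 components.

3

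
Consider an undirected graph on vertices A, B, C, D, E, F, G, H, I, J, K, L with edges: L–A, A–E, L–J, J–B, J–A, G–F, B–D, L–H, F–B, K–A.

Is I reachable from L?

No

Explore from L.
Distance 1: reach A, H, J.
Distance 2: reach B, E, K.
Distance 3: reach D, F.
Distance 4: reach G.
The search is exhausted without reaching I; it lies in a different component.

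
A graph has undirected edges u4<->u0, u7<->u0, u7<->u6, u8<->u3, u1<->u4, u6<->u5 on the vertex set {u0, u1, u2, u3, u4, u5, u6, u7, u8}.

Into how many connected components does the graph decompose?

From u0: component {u0, u1, u4, u5, u6, u7}.
From u2: component {u2}.
From u3: component {u3, u8}.
That's 3 components.

3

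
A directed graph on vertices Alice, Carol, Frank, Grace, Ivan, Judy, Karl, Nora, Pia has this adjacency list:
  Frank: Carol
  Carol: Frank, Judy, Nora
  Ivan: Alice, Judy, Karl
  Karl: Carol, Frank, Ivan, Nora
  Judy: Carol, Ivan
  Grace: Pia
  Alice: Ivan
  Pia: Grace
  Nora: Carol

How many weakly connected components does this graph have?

2

From Alice: component {Alice, Carol, Frank, Ivan, Judy, Karl, Nora}.
From Grace: component {Grace, Pia}.
That's 2 components.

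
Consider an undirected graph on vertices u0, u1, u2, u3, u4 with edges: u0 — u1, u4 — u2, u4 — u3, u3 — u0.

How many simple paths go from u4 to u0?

1

u4–u3–u0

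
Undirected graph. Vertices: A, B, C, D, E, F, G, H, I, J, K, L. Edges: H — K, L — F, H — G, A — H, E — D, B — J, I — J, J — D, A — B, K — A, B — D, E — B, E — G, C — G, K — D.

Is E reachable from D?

Explore from D.
Distance 1: reach B, E, J, K.
Found E.

Yes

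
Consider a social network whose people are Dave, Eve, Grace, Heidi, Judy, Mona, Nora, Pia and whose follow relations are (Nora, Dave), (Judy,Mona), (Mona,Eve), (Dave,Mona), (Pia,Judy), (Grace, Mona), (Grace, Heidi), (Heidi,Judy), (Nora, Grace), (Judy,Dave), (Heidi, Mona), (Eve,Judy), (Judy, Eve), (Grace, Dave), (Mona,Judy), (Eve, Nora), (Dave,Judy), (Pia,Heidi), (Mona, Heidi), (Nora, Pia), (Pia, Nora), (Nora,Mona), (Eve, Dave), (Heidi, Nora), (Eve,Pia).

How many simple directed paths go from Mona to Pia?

9

Mona→Eve→Nora→Pia
Mona→Eve→Pia
Mona→Heidi→Judy→Eve→Nora→Pia
Mona→Heidi→Judy→Eve→Pia
Mona→Heidi→Nora→Dave→Judy→Eve→Pia
Mona→Heidi→Nora→Grace→Dave→Judy→Eve→Pia
Mona→Heidi→Nora→Pia
Mona→Judy→Eve→Nora→Pia
Mona→Judy→Eve→Pia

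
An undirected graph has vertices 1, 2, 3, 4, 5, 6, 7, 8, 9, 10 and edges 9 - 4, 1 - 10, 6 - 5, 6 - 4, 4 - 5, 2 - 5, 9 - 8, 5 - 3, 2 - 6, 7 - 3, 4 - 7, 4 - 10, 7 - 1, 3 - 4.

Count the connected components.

From 1: component {1, 2, 3, 4, 5, 6, 7, 8, 9, 10}.
That's 1 component.

1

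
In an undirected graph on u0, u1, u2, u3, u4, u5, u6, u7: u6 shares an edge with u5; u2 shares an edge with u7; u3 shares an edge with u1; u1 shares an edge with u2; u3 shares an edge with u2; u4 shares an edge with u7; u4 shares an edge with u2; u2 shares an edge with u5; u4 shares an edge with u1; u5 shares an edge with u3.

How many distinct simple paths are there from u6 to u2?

5

u6–u5–u2
u6–u5–u3–u1–u2
u6–u5–u3–u1–u4–u2
u6–u5–u3–u1–u4–u7–u2
u6–u5–u3–u2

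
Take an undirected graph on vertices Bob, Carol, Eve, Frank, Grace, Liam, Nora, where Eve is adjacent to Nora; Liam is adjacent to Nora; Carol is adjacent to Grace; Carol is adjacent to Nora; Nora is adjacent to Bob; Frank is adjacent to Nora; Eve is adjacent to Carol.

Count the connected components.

1

From Bob: component {Bob, Carol, Eve, Frank, Grace, Liam, Nora}.
That's 1 component.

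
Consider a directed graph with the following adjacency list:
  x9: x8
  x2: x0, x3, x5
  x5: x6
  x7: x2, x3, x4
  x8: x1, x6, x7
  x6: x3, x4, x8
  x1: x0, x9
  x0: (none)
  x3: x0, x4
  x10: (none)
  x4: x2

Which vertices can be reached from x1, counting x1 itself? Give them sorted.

x0, x1, x2, x3, x4, x5, x6, x7, x8, x9

Start at x1.
Its neighbours: x0, x9.
Then their neighbours: x8.
Then next layer: x6, x7.
Then next layer: x2, x3, x4.
Then next layer: x5.
Nothing further is reachable.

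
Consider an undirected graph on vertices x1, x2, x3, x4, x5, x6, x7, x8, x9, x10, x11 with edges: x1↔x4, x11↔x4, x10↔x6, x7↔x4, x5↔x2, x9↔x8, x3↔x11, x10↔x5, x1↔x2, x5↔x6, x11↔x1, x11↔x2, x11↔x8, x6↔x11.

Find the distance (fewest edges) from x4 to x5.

3

Distance 0: x4.
Distance 1: x1, x7, x11.
Distance 2: x2, x3, x6, x8.
Distance 3: x5, x9, x10 — contains x5.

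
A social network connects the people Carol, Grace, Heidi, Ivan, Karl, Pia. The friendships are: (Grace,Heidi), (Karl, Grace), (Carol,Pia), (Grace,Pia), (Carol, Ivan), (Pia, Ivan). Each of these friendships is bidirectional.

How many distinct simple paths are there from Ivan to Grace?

2

Ivan–Carol–Pia–Grace
Ivan–Pia–Grace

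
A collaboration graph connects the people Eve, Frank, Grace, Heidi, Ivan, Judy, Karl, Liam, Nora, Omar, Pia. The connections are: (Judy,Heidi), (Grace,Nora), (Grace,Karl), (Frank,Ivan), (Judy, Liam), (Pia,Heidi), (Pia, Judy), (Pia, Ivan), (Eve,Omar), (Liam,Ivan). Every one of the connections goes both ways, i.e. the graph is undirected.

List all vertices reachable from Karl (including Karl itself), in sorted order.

Grace, Karl, Nora

Start at Karl.
Its neighbours: Grace.
Then their neighbours: Nora.
Nothing further is reachable.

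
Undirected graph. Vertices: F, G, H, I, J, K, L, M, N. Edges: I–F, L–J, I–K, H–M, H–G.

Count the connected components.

From F: component {F, I, K}.
From G: component {G, H, M}.
From J: component {J, L}.
From N: component {N}.
That's 4 components.

4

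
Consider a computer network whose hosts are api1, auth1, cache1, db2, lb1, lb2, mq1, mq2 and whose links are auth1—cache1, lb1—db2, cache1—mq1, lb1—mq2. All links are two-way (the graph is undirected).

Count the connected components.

From api1: component {api1}.
From auth1: component {auth1, cache1, mq1}.
From db2: component {db2, lb1, mq2}.
From lb2: component {lb2}.
That's 4 components.

4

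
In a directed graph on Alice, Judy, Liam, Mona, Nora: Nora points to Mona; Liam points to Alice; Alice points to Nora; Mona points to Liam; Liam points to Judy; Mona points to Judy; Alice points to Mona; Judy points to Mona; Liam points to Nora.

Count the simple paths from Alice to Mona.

Alice→Mona
Alice→Nora→Mona

2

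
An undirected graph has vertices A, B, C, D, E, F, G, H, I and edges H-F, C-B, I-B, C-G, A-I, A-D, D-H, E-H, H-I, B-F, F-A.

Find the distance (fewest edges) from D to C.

4

Distance 0: D.
Distance 1: A, H.
Distance 2: E, F, I.
Distance 3: B.
Distance 4: C — contains C.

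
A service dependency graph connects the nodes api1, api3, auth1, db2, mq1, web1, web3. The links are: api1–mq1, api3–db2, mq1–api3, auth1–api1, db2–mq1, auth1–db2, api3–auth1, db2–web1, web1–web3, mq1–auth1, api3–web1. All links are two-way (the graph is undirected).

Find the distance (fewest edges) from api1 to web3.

4

Distance 0: api1.
Distance 1: auth1, mq1.
Distance 2: api3, db2.
Distance 3: web1.
Distance 4: web3 — contains web3.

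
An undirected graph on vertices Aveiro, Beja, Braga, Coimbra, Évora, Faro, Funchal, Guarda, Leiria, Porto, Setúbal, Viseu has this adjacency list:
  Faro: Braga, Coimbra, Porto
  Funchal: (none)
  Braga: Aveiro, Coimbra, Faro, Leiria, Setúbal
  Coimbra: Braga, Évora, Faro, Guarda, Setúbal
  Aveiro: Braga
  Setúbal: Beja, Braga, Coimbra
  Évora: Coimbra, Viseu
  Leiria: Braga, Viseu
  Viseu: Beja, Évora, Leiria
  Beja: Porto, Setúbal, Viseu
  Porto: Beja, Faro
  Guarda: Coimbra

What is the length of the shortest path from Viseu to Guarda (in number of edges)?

3

Distance 0: Viseu.
Distance 1: Beja, Évora, Leiria.
Distance 2: Braga, Coimbra, Porto, Setúbal.
Distance 3: Aveiro, Faro, Guarda — contains Guarda.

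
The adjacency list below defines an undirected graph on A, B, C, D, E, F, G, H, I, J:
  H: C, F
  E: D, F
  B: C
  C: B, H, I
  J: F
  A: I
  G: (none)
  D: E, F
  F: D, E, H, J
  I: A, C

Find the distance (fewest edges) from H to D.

2

Distance 0: H.
Distance 1: C, F.
Distance 2: B, D, E, I, J — contains D.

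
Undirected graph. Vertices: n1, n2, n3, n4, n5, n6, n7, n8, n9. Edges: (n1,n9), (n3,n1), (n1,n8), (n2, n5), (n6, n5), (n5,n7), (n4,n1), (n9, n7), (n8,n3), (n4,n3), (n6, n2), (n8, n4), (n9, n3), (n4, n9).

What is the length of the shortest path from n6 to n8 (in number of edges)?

Distance 0: n6.
Distance 1: n2, n5.
Distance 2: n7.
Distance 3: n9.
Distance 4: n1, n3, n4.
Distance 5: n8 — contains n8.

5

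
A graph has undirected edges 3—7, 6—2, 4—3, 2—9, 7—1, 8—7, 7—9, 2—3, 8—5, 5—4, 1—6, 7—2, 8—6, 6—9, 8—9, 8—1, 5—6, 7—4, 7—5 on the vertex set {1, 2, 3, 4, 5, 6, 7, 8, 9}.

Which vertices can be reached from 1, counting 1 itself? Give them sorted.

1, 2, 3, 4, 5, 6, 7, 8, 9

Start at 1.
Its neighbours: 6, 7, 8.
Then their neighbours: 2, 3, 4, 5, 9.
Every vertex is now reached.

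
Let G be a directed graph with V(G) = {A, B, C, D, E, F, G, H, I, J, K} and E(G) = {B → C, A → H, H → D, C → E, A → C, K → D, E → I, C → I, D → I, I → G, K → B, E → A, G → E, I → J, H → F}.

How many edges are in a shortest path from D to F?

Distance 0: D.
Distance 1: I.
Distance 2: G, J.
Distance 3: E.
Distance 4: A.
Distance 5: C, H.
Distance 6: F — contains F.

6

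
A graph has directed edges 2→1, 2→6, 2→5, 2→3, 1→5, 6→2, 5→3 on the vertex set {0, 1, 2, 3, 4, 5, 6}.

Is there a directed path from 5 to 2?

Explore from 5.
Distance 1: reach 3.
The search from 5 is exhausted; no directed path reaches 2.

No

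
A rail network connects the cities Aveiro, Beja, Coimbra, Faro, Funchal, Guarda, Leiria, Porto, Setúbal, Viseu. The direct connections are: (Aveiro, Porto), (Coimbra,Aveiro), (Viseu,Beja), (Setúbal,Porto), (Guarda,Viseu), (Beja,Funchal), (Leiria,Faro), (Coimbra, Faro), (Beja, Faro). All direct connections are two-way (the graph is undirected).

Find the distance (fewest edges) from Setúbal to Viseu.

6

Distance 0: Setúbal.
Distance 1: Porto.
Distance 2: Aveiro.
Distance 3: Coimbra.
Distance 4: Faro.
Distance 5: Beja, Leiria.
Distance 6: Funchal, Viseu — contains Viseu.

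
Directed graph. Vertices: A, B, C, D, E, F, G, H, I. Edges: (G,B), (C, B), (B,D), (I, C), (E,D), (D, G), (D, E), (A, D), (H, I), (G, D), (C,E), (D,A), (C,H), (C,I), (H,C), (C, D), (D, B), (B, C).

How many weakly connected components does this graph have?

2

From A: component {A, B, C, D, E, G, H, I}.
From F: component {F}.
That's 2 components.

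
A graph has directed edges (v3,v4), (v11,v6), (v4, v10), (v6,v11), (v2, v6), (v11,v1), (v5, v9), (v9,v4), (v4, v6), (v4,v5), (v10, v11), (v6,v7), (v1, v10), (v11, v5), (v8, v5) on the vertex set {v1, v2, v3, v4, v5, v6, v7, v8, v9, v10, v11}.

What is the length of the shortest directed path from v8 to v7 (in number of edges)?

Distance 0: v8.
Distance 1: v5.
Distance 2: v9.
Distance 3: v4.
Distance 4: v6, v10.
Distance 5: v7, v11 — contains v7.

5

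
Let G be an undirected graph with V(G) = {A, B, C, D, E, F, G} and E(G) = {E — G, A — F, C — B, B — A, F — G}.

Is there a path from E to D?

Explore from E.
Distance 1: reach G.
Distance 2: reach F.
Distance 3: reach A.
Distance 4: reach B.
Distance 5: reach C.
The search is exhausted without reaching D; it lies in a different component.

No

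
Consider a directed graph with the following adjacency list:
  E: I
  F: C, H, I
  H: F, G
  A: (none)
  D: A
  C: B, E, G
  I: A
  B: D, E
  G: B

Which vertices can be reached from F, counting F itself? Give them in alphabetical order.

Start at F.
Its neighbours: C, H, I.
Then their neighbours: A, B, E, G.
Then next layer: D.
Every vertex is now reached.

A, B, C, D, E, F, G, H, I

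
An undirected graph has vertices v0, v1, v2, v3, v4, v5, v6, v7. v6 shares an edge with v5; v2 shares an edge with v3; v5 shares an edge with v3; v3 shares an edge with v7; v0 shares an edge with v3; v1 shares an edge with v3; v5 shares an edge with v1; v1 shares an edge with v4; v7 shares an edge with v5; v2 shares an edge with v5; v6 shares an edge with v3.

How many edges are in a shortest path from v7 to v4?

Distance 0: v7.
Distance 1: v3, v5.
Distance 2: v0, v1, v2, v6.
Distance 3: v4 — contains v4.

3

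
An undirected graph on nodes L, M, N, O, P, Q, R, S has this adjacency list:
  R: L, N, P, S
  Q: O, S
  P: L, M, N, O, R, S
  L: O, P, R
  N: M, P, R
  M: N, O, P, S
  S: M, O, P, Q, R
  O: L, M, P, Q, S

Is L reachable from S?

Yes

Explore from S.
Distance 1: reach M, O, P, Q, R.
Distance 2: reach L, N.
Found L.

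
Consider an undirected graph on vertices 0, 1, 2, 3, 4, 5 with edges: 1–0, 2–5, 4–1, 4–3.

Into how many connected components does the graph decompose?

2

From 0: component {0, 1, 3, 4}.
From 2: component {2, 5}.
That's 2 components.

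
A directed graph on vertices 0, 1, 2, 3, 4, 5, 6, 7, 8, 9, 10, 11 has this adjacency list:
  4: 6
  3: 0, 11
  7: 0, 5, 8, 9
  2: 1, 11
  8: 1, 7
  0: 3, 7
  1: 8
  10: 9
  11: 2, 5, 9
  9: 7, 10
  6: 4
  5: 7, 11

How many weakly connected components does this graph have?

2

From 0: component {0, 1, 2, 3, 5, 7, 8, 9, 10, 11}.
From 4: component {4, 6}.
That's 2 components.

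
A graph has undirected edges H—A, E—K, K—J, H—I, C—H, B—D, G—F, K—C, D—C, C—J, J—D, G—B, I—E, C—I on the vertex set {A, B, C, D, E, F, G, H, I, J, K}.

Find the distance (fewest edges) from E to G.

5

Distance 0: E.
Distance 1: I, K.
Distance 2: C, H, J.
Distance 3: A, D.
Distance 4: B.
Distance 5: G — contains G.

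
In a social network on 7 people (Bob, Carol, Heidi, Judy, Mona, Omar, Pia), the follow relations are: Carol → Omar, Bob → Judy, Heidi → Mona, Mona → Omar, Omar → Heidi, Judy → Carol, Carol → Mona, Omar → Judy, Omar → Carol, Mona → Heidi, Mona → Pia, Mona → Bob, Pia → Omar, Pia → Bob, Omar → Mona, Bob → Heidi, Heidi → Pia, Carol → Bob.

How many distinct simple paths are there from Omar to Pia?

15

Omar→Carol→Bob→Heidi→Mona→Pia
Omar→Carol→Bob→Heidi→Pia
Omar→Carol→Mona→Bob→Heidi→Pia
Omar→Carol→Mona→Heidi→Pia
Omar→Carol→Mona→Pia
Omar→Heidi→Mona→Pia
Omar→Heidi→Pia
Omar→Judy→Carol→Bob→Heidi→Mona→Pia
Omar→Judy→Carol→Bob→Heidi→Pia
Omar→Judy→Carol→Mona→Bob→Heidi→Pia
Omar→Judy→Carol→Mona→Heidi→Pia
Omar→Judy→Carol→Mona→Pia
Omar→Mona→Bob→Heidi→Pia
Omar→Mona→Heidi→Pia
Omar→Mona→Pia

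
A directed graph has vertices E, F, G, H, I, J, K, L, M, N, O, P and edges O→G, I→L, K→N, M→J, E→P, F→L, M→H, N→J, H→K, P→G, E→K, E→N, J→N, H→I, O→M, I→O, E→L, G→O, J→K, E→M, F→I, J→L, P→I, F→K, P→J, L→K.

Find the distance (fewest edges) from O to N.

3

Distance 0: O.
Distance 1: G, M.
Distance 2: H, J.
Distance 3: I, K, L, N — contains N.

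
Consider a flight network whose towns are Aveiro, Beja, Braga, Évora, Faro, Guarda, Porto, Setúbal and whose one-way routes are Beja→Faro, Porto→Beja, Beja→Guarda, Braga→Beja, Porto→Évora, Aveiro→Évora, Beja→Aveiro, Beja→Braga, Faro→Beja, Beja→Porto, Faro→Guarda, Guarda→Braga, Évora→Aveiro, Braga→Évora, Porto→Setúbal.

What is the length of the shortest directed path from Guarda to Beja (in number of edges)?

Distance 0: Guarda.
Distance 1: Braga.
Distance 2: Beja, Évora — contains Beja.

2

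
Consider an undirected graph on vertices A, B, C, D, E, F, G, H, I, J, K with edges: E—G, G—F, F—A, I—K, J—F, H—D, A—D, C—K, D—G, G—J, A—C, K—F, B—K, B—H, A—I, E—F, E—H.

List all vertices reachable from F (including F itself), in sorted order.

Start at F.
Its neighbours: A, E, G, J, K.
Then their neighbours: B, C, D, H, I.
Every vertex is now reached.

A, B, C, D, E, F, G, H, I, J, K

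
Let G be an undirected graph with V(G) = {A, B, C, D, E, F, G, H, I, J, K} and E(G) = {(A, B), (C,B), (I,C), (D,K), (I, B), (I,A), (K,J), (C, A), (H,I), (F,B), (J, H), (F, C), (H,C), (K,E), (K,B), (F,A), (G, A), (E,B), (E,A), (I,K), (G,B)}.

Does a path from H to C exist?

Yes

Explore from H.
Distance 1: reach C, I, J.
Found C.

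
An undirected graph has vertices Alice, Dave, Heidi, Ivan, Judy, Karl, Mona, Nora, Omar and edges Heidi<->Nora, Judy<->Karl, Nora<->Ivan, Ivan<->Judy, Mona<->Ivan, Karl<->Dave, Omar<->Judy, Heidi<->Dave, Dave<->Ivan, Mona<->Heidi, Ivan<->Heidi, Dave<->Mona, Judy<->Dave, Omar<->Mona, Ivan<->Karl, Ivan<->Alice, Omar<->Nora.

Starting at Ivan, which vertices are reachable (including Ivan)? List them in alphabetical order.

Start at Ivan.
Its neighbours: Alice, Dave, Heidi, Judy, Karl, Mona, Nora.
Then their neighbours: Omar.
Every vertex is now reached.

Alice, Dave, Heidi, Ivan, Judy, Karl, Mona, Nora, Omar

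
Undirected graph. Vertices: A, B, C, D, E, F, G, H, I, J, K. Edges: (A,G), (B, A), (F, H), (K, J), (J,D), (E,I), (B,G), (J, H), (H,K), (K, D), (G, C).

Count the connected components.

From A: component {A, B, C, G}.
From D: component {D, F, H, J, K}.
From E: component {E, I}.
That's 3 components.

3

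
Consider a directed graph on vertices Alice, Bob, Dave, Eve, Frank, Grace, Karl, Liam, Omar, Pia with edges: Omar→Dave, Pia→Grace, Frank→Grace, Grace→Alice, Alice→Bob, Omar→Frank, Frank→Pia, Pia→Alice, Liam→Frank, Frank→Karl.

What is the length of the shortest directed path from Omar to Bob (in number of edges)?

4

Distance 0: Omar.
Distance 1: Dave, Frank.
Distance 2: Grace, Karl, Pia.
Distance 3: Alice.
Distance 4: Bob — contains Bob.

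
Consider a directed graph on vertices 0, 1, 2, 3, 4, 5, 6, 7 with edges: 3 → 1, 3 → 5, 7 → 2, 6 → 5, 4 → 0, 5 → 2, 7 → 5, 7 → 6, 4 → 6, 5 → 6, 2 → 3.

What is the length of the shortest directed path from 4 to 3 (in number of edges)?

4

Distance 0: 4.
Distance 1: 0, 6.
Distance 2: 5.
Distance 3: 2.
Distance 4: 3 — contains 3.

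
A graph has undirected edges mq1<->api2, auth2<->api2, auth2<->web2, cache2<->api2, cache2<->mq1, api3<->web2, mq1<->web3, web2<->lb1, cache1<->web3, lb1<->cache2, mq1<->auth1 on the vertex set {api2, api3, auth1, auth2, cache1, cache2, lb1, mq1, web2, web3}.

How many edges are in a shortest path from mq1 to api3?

Distance 0: mq1.
Distance 1: api2, auth1, cache2, web3.
Distance 2: auth2, cache1, lb1.
Distance 3: web2.
Distance 4: api3 — contains api3.

4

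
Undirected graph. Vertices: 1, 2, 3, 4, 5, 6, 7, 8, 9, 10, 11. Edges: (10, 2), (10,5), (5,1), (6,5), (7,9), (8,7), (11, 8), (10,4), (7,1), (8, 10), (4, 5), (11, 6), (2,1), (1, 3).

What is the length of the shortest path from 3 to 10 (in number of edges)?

3

Distance 0: 3.
Distance 1: 1.
Distance 2: 2, 5, 7.
Distance 3: 4, 6, 8, 9, 10 — contains 10.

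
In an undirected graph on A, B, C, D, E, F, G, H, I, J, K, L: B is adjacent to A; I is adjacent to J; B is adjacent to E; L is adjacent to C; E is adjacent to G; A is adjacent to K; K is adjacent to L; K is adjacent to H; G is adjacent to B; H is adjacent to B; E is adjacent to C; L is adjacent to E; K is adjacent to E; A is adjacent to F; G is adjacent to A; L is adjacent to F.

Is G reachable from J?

No

Explore from J.
Distance 1: reach I.
The search is exhausted without reaching G; it lies in a different component.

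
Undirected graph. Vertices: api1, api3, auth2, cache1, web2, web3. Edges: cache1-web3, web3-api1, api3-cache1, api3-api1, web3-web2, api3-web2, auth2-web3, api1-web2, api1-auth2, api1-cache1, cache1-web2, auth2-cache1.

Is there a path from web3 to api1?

Yes

Explore from web3.
Distance 1: reach api1, auth2, cache1, web2.
Found api1.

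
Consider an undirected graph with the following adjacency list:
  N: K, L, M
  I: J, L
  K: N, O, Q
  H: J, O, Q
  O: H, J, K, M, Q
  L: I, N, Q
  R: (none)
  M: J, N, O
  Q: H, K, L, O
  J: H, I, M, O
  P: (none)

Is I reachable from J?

Explore from J.
Distance 1: reach H, I, M, O.
Found I.

Yes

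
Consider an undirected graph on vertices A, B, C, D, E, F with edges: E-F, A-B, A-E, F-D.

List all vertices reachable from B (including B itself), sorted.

A, B, D, E, F

Start at B.
Its neighbours: A.
Then their neighbours: E.
Then next layer: F.
Then next layer: D.
Nothing further is reachable.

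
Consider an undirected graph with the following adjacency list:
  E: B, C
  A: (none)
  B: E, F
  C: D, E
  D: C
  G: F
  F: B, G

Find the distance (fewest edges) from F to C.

3

Distance 0: F.
Distance 1: B, G.
Distance 2: E.
Distance 3: C — contains C.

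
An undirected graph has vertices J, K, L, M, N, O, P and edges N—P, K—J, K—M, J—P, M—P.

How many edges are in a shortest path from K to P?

2

Distance 0: K.
Distance 1: J, M.
Distance 2: P — contains P.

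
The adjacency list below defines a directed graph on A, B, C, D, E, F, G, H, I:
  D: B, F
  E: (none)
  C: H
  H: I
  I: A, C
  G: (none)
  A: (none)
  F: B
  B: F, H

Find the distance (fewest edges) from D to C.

Distance 0: D.
Distance 1: B, F.
Distance 2: H.
Distance 3: I.
Distance 4: A, C — contains C.

4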